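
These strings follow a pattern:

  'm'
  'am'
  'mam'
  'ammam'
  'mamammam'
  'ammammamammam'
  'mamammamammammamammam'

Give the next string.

From term 3 onward, concatenate the second-to-last term with the last: m·am = mam, am·mam = ammam, …
The next term joins ammammamammam and mamammamammammamammam.

ammammamammammamammamammammamammam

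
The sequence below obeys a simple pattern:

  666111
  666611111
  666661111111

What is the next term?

666666111111111

Term n consists of n+1 6's, followed by 2n-1 1's, where the shown terms are n = 2, 3, 4.
For the next term, n = 5, so the run lengths are 6, 9.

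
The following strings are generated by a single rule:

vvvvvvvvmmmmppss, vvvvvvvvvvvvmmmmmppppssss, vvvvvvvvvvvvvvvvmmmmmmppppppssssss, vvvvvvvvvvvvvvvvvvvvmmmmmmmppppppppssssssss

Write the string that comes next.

vvvvvvvvvvvvvvvvvvvvvvvvmmmmmmmmppppppppppssssssssss

Reading off run lengths: v runs 8, 12, 16, 20; m runs 4, 5, 6, 7; p runs 2, 4, 6, 8; s runs 2, 4, 6, 8 — each is linear in n, where the shown terms are n = 2, 3, 4, 5.
At n = 6 the blocks have lengths 24, 8, 10, 10.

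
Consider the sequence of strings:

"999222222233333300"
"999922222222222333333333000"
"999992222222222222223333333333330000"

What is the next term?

Reading off run lengths: 9 runs 3, 4, 5; 2 runs 7, 11, 15; 3 runs 6, 9, 12; 0 runs 2, 3, 4 — each is linear in n, where the shown terms are n = 2, 3, 4.
At n = 5 the blocks have lengths 6, 19, 15, 5.

999999222222222222222222233333333333333300000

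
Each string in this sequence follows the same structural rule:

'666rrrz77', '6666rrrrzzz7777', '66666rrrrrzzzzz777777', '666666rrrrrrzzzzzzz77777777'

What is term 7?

666666666rrrrrrrrrzzzzzzzzzzzzz77777777777777

Reading off run lengths: 6 runs 3, 4, 5, 6; r runs 3, 4, 5, 6; z runs 1, 3, 5, 7; 7 runs 2, 4, 6, 8 — each is linear in n (n = 1, 2, …).
At n = 7 the blocks have lengths 9, 9, 13, 14.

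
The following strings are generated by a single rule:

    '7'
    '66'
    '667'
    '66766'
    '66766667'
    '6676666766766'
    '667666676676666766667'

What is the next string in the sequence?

From term 3 onward, concatenate the last term with the second-to-last: 66·7 = 667, 667·66 = 66766, …
The next term joins 667666676676666766667 and 6676666766766.

6676666766766667666676676666766766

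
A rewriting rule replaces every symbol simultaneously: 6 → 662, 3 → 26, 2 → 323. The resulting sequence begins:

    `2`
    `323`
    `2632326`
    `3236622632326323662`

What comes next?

263232666266232332366226323263236622632326662662323

Replace each of the 19 characters of 3236622632326323662 in place — 26 323 26 662 662 323 323 662 26 323 26 323 662 26 323 26 662 662 323 — and concatenate.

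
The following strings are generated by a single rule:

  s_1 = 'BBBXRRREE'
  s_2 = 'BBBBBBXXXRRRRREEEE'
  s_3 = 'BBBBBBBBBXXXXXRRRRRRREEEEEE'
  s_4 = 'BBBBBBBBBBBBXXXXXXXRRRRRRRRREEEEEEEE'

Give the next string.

The n-th term is 3n B's then 2n-1 X's then 2n+1 R's then 2n E's (n = 1, 2, …).
Setting n = 5 gives 15, 9, 11, 10 characters in each block.

BBBBBBBBBBBBBBBXXXXXXXXXRRRRRRRRRRREEEEEEEEEE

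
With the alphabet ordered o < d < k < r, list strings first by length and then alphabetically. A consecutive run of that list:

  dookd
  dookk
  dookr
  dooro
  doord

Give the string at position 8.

dodoo

Stepping forward 3 times from doord: doord → doork → doorr, then the target.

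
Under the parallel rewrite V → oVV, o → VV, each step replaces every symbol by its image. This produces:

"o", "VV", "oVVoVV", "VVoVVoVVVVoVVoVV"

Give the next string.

oVVoVVVVoVVoVVVVoVVoVVoVVoVVVVoVVoVVVVoVVoVV

φ(VVoVVoVVVVoVVoVV) expands symbol-by-symbol to oVV oVV VV oVV oVV VV oVV oVV oVV oVV VV oVV oVV VV oVV oVV; joining the 16 pieces gives the next term.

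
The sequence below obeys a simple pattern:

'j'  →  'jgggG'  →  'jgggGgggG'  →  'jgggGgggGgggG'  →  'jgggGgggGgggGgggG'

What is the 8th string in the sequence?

jgggGgggGgggGgggGgggGgggGgggG

The strings grow by a fixed suffix gggG each time.
From jgggGgggGgggGgggG, 3 further steps: jgggGgggGgggGgggG → jgggGgggGgggGgggGgggG → jgggGgggGgggGgggGgggGgggG → (answer).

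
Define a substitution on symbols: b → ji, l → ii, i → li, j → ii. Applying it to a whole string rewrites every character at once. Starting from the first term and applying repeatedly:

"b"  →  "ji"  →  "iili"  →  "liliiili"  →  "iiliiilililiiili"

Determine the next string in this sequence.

Rewriting the 16 symbols of iiliiilililiiili one by one yields li li ii li li li ii li ii li ii li li li ii li; concatenated:

liliiilililiiiliiiliiilililiiili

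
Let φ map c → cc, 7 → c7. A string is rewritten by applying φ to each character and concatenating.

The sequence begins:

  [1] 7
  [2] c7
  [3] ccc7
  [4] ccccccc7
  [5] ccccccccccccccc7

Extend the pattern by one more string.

Applying the rule to each of the 16 symbols of ccccccccccccccc7 gives the pieces cc cc cc cc cc cc cc cc cc cc cc cc cc cc cc c7, which concatenate to the answer.

ccccccccccccccccccccccccccccccc7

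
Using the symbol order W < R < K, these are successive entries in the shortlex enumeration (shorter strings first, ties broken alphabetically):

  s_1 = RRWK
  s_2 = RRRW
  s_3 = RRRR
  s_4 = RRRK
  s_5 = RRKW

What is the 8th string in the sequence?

Stepping forward 3 times from RRKW: RRKW → RRKR → RRKK, then the target.

RKWW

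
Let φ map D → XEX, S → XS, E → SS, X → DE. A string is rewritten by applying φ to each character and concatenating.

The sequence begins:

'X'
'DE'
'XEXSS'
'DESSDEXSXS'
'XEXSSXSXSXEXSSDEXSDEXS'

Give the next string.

Replace each of the 22 characters of XEXSSXSXSXEXSSDEXSDEXS in place — DE SS DE XS XS DE XS DE XS DE SS DE XS XS XEX SS DE XS XEX SS DE XS — and concatenate.

DESSDEXSXSDEXSDEXSDESSDEXSXSXEXSSDEXSXEXSSDEXS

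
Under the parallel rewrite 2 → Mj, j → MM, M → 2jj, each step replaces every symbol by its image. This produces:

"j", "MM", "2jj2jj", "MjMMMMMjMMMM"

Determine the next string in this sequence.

Rewriting each symbol of MjMMMMMjMMMM: M→2jj, j→MM, M→2jj, M→2jj, M→2jj, M→2jj, M→2jj, j→MM, M→2jj, M→2jj, M→2jj, M→2jj, which concatenates to 2jj MM 2jj 2jj 2jj 2jj 2jj MM 2jj 2jj 2jj 2jj.

2jjMM2jj2jj2jj2jj2jjMM2jj2jj2jj2jj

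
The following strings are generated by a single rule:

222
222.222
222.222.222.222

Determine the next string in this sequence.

222.222.222.222.222.222.222.222

s(k+1) = s(k)·.·s(k) — each term doubles the last with '.' between the halves.
So the next term is two copies of 222.222.222.222 with '.' between the halves.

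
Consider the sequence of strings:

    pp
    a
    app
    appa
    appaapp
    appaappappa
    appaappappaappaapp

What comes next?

appaappappaappaappappaappappa

Each term (from the third on) is the previous term followed by the one before it: term 3 = a·pp = app.
Continuing: appaappappaappaapp · appaappappa gives term 8.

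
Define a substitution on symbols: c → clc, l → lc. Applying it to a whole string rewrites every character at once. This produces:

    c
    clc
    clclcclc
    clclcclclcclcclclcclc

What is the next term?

Rewriting the 21 symbols of clclcclclcclcclclcclc one by one yields clc lc clc lc clc clc lc clc lc clc clc lc clc clc lc clc lc clc clc lc clc; concatenated:

clclcclclcclcclclcclclcclcclclcclcclclcclclcclcclclcclc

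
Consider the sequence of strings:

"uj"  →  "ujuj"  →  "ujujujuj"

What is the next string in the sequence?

s(k+1) = s(k)·s(k) — each term doubles the last.
So the next term is two copies of ujujujuj.

ujujujujujujujuj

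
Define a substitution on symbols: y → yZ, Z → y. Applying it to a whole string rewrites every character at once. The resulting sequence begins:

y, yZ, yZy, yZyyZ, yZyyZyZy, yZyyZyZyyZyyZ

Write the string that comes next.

Rewriting the 13 symbols of yZyyZyZyyZyyZ one by one yields yZ y yZ yZ y yZ y yZ yZ y yZ yZ y; concatenated:

yZyyZyZyyZyyZyZyyZyZy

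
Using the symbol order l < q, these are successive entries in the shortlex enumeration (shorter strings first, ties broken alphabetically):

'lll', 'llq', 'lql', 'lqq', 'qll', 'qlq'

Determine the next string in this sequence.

qql

The successor of qlq increments the rightmost position that isn't already q and resets every position after it to l.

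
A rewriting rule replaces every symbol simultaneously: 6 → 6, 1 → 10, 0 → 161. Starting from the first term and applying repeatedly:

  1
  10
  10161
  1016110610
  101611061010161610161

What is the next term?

φ(101611061010161610161) expands symbol-by-symbol to 10 161 10 6 10 10 161 6 10 161 10 161 10 6 10 6 10 161 10 6 10; joining the 21 pieces gives the next term.

101611061010161610161101611061061016110610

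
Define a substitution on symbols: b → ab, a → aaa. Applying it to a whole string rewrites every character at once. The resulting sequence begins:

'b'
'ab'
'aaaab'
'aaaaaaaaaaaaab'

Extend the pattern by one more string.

Replace each of the 14 characters of aaaaaaaaaaaaab in place — aaa aaa aaa aaa aaa aaa aaa aaa aaa aaa aaa aaa aaa ab — and concatenate.

aaaaaaaaaaaaaaaaaaaaaaaaaaaaaaaaaaaaaaaab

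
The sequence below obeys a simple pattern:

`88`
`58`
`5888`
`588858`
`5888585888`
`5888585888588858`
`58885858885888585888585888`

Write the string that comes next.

588858588858885858885858885888585888588858

From term 3 onward, concatenate the last term with the second-to-last: 58·88 = 5888, 5888·58 = 588858, …
So term 8 is 58885858885888585888585888·5888585888588858.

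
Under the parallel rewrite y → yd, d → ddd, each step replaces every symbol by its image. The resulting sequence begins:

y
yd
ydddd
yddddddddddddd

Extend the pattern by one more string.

ydddddddddddddddddddddddddddddddddddddddd

Replace each of the 14 characters of yddddddddddddd in place — yd ddd ddd ddd ddd ddd ddd ddd ddd ddd ddd ddd ddd ddd — and concatenate.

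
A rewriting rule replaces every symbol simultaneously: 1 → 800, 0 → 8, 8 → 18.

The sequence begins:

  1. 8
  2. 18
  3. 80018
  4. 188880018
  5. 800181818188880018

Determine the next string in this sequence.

Applying the rule to each of the 18 symbols of 800181818188880018 gives the pieces 18 8 8 800 18 800 18 800 18 800 18 18 18 18 8 8 800 18, which concatenate to the answer.

1888800188001880018800181818188880018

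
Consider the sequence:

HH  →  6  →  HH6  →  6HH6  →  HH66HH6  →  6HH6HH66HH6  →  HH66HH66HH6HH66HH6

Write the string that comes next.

Each term (from the third on) is the two preceding terms concatenated in order: term 3 = HH·6 = HH6.
Continuing: 6HH6HH66HH6 · HH66HH66HH6HH66HH6 gives term 8.

6HH6HH66HH6HH66HH66HH6HH66HH6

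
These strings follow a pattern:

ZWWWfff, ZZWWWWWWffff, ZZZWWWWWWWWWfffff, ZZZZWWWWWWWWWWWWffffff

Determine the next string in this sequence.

Term n consists of n Z's, followed by 3n W's, followed by n+2 f's (n = 1, 2, …).
At n = 5 the blocks have lengths 5, 15, 7.

ZZZZZWWWWWWWWWWWWWWWfffffff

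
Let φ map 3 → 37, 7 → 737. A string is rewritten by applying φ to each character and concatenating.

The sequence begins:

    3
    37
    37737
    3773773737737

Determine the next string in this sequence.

Replace each of the 13 characters of 3773773737737 in place — 37 737 737 37 737 737 37 737 37 737 737 37 737 — and concatenate.

3773773737737737377373773773737737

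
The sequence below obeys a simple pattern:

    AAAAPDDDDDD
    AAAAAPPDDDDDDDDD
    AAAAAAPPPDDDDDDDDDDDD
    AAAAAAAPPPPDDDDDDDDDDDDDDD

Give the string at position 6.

Each string has the form A^{n+2} P^{n-1} D^{3n}, where the shown terms are n = 2, 3, 4, 5.
Setting n = 7 gives 9, 6, 21 characters in each block.

AAAAAAAAAPPPPPPDDDDDDDDDDDDDDDDDDDDD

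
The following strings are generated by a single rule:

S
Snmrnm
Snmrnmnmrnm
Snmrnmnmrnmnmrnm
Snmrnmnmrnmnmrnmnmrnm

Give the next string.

Each term is the previous one with nmrnm appended.
One more step from Snmrnmnmrnmnmrnmnmrnm gives the answer.

Snmrnmnmrnmnmrnmnmrnmnmrnm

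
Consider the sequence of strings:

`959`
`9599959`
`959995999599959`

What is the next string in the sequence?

s(k+1) = s(k)·9·s(k) — each term doubles the last with '9' between the halves.
Doubling 959995999599959 with '9' between the halves:

9599959995999599959995999599959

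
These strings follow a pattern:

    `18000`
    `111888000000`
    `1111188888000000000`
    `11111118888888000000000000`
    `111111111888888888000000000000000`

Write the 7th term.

The n-th term is 2n-1 1's then 2n-1 8's then 3n 0's (n = 1, 2, …).
Setting n = 7 gives 13, 13, 21 characters in each block.

11111111111118888888888888000000000000000000000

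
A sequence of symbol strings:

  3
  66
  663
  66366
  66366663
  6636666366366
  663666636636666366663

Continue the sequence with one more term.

6636666366366663666636636666366366

This is a Fibonacci-style word recurrence s(k) = s(k−1)·s(k−2): e.g. 66·3 = 663.
So term 8 is 663666636636666366663·6636666366366.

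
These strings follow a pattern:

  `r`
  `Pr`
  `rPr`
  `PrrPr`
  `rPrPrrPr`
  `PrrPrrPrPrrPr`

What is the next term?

rPrPrrPrPrrPrrPrPrrPr

This is a Fibonacci-style word recurrence s(k) = s(k−2)·s(k−1): e.g. r·Pr = rPr.
The next term joins rPrPrrPr and PrrPrrPrPrrPr.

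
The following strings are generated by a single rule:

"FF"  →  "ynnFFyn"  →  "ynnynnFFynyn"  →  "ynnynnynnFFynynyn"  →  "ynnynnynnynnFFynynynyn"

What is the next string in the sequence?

ynnynnynnynnynnFFynynynynyn

s(k+1) = ynn·s(k)·yn, so each term gains ynn as a prefix and yn as a suffix.
One more step from ynnynnynnynnFFynynynyn gives the answer.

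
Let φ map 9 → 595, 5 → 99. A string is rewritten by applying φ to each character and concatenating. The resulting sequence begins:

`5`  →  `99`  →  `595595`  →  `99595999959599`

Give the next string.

59559599595995955955955959959599595595

φ(99595999959599) expands symbol-by-symbol to 595 595 99 595 99 595 595 595 595 99 595 99 595 595; joining the 14 pieces gives the next term.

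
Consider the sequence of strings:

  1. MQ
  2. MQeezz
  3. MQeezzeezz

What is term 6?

MQeezzeezzeezzeezzeezz

The strings grow by a fixed suffix eezz each time.
From MQeezzeezz, 3 further steps: MQeezzeezz → MQeezzeezzeezz → MQeezzeezzeezzeezz → (answer).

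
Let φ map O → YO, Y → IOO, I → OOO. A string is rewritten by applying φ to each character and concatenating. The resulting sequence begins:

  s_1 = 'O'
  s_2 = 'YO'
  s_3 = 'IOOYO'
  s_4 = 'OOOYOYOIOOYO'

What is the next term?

Expanding OOOYOYOIOOYO: O→YO, O→YO, O→YO, Y→IOO, O→YO, Y→IOO, O→YO, I→OOO, O→YO, O→YO, Y→IOO, O→YO. Concatenated: YO YO YO IOO YO IOO YO OOO YO YO IOO YO.

YOYOYOIOOYOIOOYOOOOYOYOIOOYO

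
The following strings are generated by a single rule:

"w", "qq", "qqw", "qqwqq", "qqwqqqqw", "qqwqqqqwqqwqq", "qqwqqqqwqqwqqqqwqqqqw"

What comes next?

qqwqqqqwqqwqqqqwqqqqwqqwqqqqwqqwqq

From term 3 onward, concatenate the last term with the second-to-last: qq·w = qqw, qqw·qq = qqwqq, …
So term 8 is qqwqqqqwqqwqqqqwqqqqw·qqwqqqqwqqwqq.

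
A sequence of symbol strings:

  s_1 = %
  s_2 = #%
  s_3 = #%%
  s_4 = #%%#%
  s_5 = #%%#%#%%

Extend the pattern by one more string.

#%%#%#%%#%%#%

From term 3 onward, concatenate the last term with the second-to-last: #%·% = #%%, #%%·#% = #%%#%, …
Continuing: #%%#%#%% · #%%#% gives term 6.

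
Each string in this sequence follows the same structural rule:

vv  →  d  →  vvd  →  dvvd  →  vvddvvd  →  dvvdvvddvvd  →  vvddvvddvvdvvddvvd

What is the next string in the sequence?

This is a Fibonacci-style word recurrence s(k) = s(k−2)·s(k−1): e.g. vv·d = vvd.
Continuing: dvvdvvddvvd · vvddvvddvvdvvddvvd gives term 8.

dvvdvvddvvdvvddvvddvvdvvddvvd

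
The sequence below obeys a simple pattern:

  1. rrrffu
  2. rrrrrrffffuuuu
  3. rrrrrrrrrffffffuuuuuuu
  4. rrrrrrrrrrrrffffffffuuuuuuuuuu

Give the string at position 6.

rrrrrrrrrrrrrrrrrrffffffffffffuuuuuuuuuuuuuuuu

The n-th term is 3n r's then 2n f's then 3n-2 u's (n = 1, 2, …).
At n = 6 the blocks have lengths 18, 12, 16.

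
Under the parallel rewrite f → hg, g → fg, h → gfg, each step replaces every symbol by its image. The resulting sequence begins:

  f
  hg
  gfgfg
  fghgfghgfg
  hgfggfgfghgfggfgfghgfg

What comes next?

Replace each of the 22 characters of hgfggfgfghgfggfgfghgfg in place — gfg fg hg fg fg hg fg hg fg gfg fg hg fg fg hg fg hg fg gfg fg hg fg — and concatenate.

gfgfghgfgfghgfghgfggfgfghgfgfghgfghgfggfgfghgfg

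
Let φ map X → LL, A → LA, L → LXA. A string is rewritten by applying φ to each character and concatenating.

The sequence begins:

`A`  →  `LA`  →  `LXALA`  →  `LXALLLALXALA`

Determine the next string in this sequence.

LXALLLALXALXALXALALXALLLALXALA

Apply φ to LXALLLALXALA symbol by symbol: L→LXA, X→LL, A→LA, L→LXA, L→LXA, L→LXA, A→LA, L→LXA, X→LL, A→LA, L→LXA, A→LA; joined: LXA LL LA LXA LXA LXA LA LXA LL LA LXA LA.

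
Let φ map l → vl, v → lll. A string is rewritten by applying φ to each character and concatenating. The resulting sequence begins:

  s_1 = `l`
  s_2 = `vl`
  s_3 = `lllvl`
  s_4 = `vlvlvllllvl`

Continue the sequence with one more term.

Rewriting each symbol of vlvlvllllvl: v→lll, l→vl, v→lll, l→vl, v→lll, l→vl, l→vl, l→vl, l→vl, v→lll, l→vl, which concatenates to lll vl lll vl lll vl vl vl vl lll vl.

lllvllllvllllvlvlvlvllllvl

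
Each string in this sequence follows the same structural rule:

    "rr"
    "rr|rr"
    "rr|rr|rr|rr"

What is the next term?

Every step duplicates the string with '|' between the halves.
One more doubling of rr|rr|rr|rr gives the answer.

rr|rr|rr|rr|rr|rr|rr|rr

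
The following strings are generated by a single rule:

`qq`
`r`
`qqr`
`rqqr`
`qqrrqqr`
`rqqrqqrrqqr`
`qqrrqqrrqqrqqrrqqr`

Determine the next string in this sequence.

rqqrqqrrqqrqqrrqqrrqqrqqrrqqr

Each term (from the third on) is the two preceding terms concatenated in order: term 3 = qq·r = qqr.
The next term joins rqqrqqrrqqr and qqrrqqrrqqrqqrrqqr.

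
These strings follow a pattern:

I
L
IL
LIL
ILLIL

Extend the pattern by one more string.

LILILLIL

This is a Fibonacci-style word recurrence s(k) = s(k−2)·s(k−1): e.g. I·L = IL.
So term 6 is LIL·ILLIL.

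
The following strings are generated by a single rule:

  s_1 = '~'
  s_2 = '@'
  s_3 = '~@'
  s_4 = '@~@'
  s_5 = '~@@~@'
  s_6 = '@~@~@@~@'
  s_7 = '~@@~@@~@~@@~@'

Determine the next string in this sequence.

This is a Fibonacci-style word recurrence s(k) = s(k−2)·s(k−1): e.g. ~·@ = ~@.
Continuing: @~@~@@~@ · ~@@~@@~@~@@~@ gives term 8.

@~@~@@~@~@@~@@~@~@@~@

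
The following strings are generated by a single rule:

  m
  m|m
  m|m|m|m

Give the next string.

Each string is two copies of the previous one joined by '|'.
Doubling m|m|m|m with '|' between the halves:

m|m|m|m|m|m|m|m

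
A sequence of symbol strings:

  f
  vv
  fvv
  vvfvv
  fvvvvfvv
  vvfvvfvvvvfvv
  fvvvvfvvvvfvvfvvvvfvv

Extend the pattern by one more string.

From term 3 onward, concatenate the second-to-last term with the last: f·vv = fvv, vv·fvv = vvfvv, …
Continuing: vvfvvfvvvvfvv · fvvvvfvvvvfvvfvvvvfvv gives term 8.

vvfvvfvvvvfvvfvvvvfvvvvfvvfvvvvfvv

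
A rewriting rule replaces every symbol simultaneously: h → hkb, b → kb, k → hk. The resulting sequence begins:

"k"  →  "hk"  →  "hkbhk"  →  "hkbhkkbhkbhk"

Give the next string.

hkbhkkbhkbhkhkkbhkbhkkbhkbhk

Rewriting each symbol of hkbhkkbhkbhk: h→hkb, k→hk, b→kb, h→hkb, k→hk, k→hk, b→kb, h→hkb, k→hk, b→kb, h→hkb, k→hk, which concatenates to hkb hk kb hkb hk hk kb hkb hk kb hkb hk.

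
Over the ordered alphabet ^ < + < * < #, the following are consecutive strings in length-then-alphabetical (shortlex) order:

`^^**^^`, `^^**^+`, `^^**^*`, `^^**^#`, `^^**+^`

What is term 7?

Stepping forward 2 times from ^^**+^: ^^**+^ → ^^**++, then the target.

^^**+*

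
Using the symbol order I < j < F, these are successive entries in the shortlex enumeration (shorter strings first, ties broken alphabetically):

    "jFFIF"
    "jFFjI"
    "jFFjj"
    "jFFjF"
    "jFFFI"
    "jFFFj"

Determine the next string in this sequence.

The successor of jFFFj increments the rightmost position that isn't already F and resets every position after it to I.

jFFFF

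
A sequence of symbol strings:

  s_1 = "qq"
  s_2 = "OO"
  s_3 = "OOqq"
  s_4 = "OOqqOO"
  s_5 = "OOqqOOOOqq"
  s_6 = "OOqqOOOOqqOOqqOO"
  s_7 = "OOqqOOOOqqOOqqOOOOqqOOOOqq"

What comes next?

Each term (from the third on) is the previous term followed by the one before it: term 3 = OO·qq = OOqq.
So term 8 is OOqqOOOOqqOOqqOOOOqqOOOOqq·OOqqOOOOqqOOqqOO.

OOqqOOOOqqOOqqOOOOqqOOOOqqOOqqOOOOqqOOqqOO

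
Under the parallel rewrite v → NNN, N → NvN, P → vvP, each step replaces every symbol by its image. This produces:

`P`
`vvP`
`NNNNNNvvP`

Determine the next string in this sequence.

NvNNvNNvNNvNNvNNvNNNNNNNvvP

Rewriting each symbol of NNNNNNvvP: N→NvN, N→NvN, N→NvN, N→NvN, N→NvN, N→NvN, v→NNN, v→NNN, P→vvP, which concatenates to NvN NvN NvN NvN NvN NvN NNN NNN vvP.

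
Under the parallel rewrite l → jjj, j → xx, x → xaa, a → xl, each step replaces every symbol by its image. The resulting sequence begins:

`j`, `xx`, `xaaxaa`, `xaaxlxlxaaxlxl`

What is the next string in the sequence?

Rewriting the 14 symbols of xaaxlxlxaaxlxl one by one yields xaa xl xl xaa jjj xaa jjj xaa xl xl xaa jjj xaa jjj; concatenated:

xaaxlxlxaajjjxaajjjxaaxlxlxaajjjxaajjj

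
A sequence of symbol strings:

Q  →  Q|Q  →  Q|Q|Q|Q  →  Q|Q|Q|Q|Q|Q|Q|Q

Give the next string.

Each string is two copies of the previous one joined by '|'.
Doubling Q|Q|Q|Q|Q|Q|Q|Q with '|' between the halves:

Q|Q|Q|Q|Q|Q|Q|Q|Q|Q|Q|Q|Q|Q|Q|Q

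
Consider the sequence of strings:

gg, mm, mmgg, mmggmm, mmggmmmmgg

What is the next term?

Each term (from the third on) is the previous term followed by the one before it: term 3 = mm·gg = mmgg.
The next term joins mmggmmmmgg and mmggmm.

mmggmmmmggmmggmm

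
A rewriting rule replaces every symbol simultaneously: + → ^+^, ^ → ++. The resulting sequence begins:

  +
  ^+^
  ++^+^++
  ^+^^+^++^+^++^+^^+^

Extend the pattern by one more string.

Applying the rule to each of the 19 symbols of ^+^^+^++^+^++^+^^+^ gives the pieces ++ ^+^ ++ ++ ^+^ ++ ^+^ ^+^ ++ ^+^ ++ ^+^ ^+^ ++ ^+^ ++ ++ ^+^ ++, which concatenate to the answer.

++^+^++++^+^++^+^^+^++^+^++^+^^+^++^+^++++^+^++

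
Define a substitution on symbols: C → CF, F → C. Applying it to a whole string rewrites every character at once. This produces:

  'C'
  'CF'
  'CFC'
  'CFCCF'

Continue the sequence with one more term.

Apply φ to CFCCF symbol by symbol: C→CF, F→C, C→CF, C→CF, F→C; joined: CF C CF CF C.

CFCCFCFC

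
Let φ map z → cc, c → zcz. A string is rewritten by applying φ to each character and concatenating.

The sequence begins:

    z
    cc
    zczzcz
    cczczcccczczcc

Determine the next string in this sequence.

Rewriting the 14 symbols of cczczcccczczcc one by one yields zcz zcz cc zcz cc zcz zcz zcz zcz cc zcz cc zcz zcz; concatenated:

zczzczcczczcczczzczzczzczcczczcczczzcz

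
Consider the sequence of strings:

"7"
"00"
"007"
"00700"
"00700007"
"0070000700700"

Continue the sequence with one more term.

From term 3 onward, concatenate the last term with the second-to-last: 00·7 = 007, 007·00 = 00700, …
Continuing: 0070000700700 · 00700007 gives term 7.

007000070070000700007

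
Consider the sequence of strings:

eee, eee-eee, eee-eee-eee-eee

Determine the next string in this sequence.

Every step duplicates the string with '-' between the halves.
One more doubling of eee-eee-eee-eee gives the answer.

eee-eee-eee-eee-eee-eee-eee-eee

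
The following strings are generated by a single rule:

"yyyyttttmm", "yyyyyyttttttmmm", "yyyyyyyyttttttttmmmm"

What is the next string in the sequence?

yyyyyyyyyyttttttttttmmmmm

Term n consists of 2n y's, followed by 2n t's, followed by n m's, where the shown terms are n = 2, 3, 4.
At n = 5 the blocks have lengths 10, 10, 5.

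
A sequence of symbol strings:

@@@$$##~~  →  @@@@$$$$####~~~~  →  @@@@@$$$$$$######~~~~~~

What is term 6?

@@@@@@@@$$$$$$$$$$$$############~~~~~~~~~~~~

The n-th term is n+2 @'s then 2n $'s then 2n #'s then 2n ~'s (n = 1, 2, …).
Setting n = 6 gives 8, 12, 12, 12 characters in each block.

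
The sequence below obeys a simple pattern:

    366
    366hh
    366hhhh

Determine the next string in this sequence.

The strings grow by a fixed suffix hh each time.
Applying this once more to 366hhhh:

366hhhhhh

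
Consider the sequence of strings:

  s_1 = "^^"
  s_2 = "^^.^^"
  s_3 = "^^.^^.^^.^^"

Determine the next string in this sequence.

s(k+1) = s(k)·.·s(k) — each term doubles the last with '.' between the halves.
Doubling ^^.^^.^^.^^ with '.' between the halves:

^^.^^.^^.^^.^^.^^.^^.^^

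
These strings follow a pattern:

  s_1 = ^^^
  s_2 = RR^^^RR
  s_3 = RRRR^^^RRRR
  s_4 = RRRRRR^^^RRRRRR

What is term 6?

RRRRRRRRRR^^^RRRRRRRRRR

Each term wraps the previous one in RR on the left and RR on the right.
From RRRRRR^^^RRRRRR, 2 further steps: RRRRRR^^^RRRRRR → RRRRRRRR^^^RRRRRRRR → (answer).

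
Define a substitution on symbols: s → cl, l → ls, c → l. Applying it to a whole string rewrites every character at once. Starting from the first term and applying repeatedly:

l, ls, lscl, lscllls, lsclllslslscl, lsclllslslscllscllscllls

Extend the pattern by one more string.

lsclllslslscllscllsclllslsclllslsclllslslscl

Replace each of the 24 characters of lsclllslslscllscllscllls in place — ls cl l ls ls ls cl ls cl ls cl l ls ls cl l ls ls cl l ls ls ls cl — and concatenate.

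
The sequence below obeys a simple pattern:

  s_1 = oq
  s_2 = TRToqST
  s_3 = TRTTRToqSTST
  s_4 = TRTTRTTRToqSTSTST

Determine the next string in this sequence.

TRTTRTTRTTRToqSTSTSTST

Every step adds TRT to the front and ST to the end of the previous string.
So the next term is TRT·TRTTRTTRToqSTSTST·ST.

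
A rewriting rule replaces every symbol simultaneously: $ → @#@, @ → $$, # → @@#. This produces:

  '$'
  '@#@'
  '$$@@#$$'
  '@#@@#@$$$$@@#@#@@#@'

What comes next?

$$@@#$$$$@@#$$@#@@#@@#@@#@$$$$@@#$$@@#$$$$@@#$$

φ(@#@@#@$$$$@@#@#@@#@) expands symbol-by-symbol to $$ @@# $$ $$ @@# $$ @#@ @#@ @#@ @#@ $$ $$ @@# $$ @@# $$ $$ @@# $$; joining the 19 pieces gives the next term.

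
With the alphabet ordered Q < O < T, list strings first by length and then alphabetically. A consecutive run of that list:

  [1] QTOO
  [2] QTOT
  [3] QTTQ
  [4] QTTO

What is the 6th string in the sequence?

Continuing the enumeration 2 steps past QTTO: QTTO → QTTT → (answer).

OQQQ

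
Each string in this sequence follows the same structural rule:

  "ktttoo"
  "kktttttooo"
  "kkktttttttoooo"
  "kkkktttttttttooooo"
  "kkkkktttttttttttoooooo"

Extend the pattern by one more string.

kkkkkktttttttttttttooooooo

Term n consists of n k's, followed by 2n+1 t's, followed by n+1 o's (n = 1, 2, …).
For the next term, n = 6, so the run lengths are 6, 13, 7.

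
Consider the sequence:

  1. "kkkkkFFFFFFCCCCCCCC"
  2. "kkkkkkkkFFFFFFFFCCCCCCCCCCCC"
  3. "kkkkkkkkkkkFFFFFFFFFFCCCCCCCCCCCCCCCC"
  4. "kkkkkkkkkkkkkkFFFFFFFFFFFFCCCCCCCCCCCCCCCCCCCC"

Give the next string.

The n-th term is 3n-1 k's then 2n+2 F's then 4n C's, where the shown terms are n = 2, 3, 4, 5.
For the next term, n = 6, so the run lengths are 17, 14, 24.

kkkkkkkkkkkkkkkkkFFFFFFFFFFFFFFCCCCCCCCCCCCCCCCCCCCCCCC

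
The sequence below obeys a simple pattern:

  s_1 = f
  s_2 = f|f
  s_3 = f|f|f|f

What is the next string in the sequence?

Every step duplicates the string with '|' between the halves.
One more doubling of f|f|f|f gives the answer.

f|f|f|f|f|f|f|f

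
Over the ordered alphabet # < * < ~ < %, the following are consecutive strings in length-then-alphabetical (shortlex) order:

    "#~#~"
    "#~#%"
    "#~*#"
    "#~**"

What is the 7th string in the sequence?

Advancing 3 positions from #~** through #~** → #~*~ → #~*% reaches term 7.

#~~#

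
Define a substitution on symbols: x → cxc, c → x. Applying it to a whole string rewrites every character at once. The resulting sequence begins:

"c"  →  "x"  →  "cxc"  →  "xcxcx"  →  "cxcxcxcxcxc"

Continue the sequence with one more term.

Expanding cxcxcxcxcxc: c→x, x→cxc, c→x, x→cxc, c→x, x→cxc, c→x, x→cxc, c→x, x→cxc, c→x. Concatenated: x cxc x cxc x cxc x cxc x cxc x.

xcxcxcxcxcxcxcxcxcxcx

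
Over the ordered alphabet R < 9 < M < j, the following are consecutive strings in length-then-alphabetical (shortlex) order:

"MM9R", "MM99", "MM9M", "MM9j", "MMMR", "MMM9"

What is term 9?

MMjR

Stepping forward 3 times from MMM9: MMM9 → MMMM → MMMj, then the target.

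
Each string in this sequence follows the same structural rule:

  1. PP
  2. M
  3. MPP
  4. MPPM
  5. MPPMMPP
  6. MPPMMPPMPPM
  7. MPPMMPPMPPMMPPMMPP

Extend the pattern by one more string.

Each term (from the third on) is the previous term followed by the one before it: term 3 = M·PP = MPP.
So term 8 is MPPMMPPMPPMMPPMMPP·MPPMMPPMPPM.

MPPMMPPMPPMMPPMMPPMPPMMPPMPPM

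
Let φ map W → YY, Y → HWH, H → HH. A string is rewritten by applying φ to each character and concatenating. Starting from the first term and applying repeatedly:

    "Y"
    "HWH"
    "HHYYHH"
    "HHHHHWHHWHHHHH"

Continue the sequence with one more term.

Rewriting the 14 symbols of HHHHHWHHWHHHHH one by one yields HH HH HH HH HH YY HH HH YY HH HH HH HH HH; concatenated:

HHHHHHHHHHYYHHHHYYHHHHHHHHHH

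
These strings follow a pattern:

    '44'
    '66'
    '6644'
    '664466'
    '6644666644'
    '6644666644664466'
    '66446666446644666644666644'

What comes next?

Each term (from the third on) is the previous term followed by the one before it: term 3 = 66·44 = 6644.
Continuing: 66446666446644666644666644 · 6644666644664466 gives term 8.

664466664466446666446666446644666644664466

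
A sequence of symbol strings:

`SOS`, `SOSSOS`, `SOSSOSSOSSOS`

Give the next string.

s(k+1) = s(k)·s(k) — each term doubles the last.
So the next term is two copies of SOSSOSSOSSOS.

SOSSOSSOSSOSSOSSOSSOSSOS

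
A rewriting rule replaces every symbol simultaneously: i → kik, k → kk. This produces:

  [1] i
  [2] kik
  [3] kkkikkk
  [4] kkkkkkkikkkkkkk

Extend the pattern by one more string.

Rewriting the 15 symbols of kkkkkkkikkkkkkk one by one yields kk kk kk kk kk kk kk kik kk kk kk kk kk kk kk; concatenated:

kkkkkkkkkkkkkkkikkkkkkkkkkkkkkk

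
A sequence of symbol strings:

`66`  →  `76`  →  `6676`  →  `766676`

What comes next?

From term 3 onward, concatenate the second-to-last term with the last: 66·76 = 6676, 76·6676 = 766676, …
So term 5 is 6676·766676.

6676766676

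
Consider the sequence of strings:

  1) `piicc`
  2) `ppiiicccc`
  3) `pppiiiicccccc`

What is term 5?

pppppiiiiiicccccccccc

Term n consists of n p's, followed by n+1 i's, followed by 2n c's (n = 1, 2, …).
For term 5, n = 5, so the run lengths are 5, 6, 10.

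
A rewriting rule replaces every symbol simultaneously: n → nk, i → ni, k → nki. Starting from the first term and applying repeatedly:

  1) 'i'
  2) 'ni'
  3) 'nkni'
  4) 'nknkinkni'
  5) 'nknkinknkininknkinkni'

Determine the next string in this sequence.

φ(nknkinknkininknkinkni) expands symbol-by-symbol to nk nki nk nki ni nk nki nk nki ni nk ni nk nki nk nki ni nk nki nk ni; joining the 21 pieces gives the next term.

nknkinknkininknkinknkininkninknkinknkininknkinkni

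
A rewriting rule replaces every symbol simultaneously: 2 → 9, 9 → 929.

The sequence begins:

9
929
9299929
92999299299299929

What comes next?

Replace each of the 17 characters of 92999299299299929 in place — 929 9 929 929 929 9 929 929 9 929 929 9 929 929 929 9 929 — and concatenate.

92999299299299929929992992999299299299929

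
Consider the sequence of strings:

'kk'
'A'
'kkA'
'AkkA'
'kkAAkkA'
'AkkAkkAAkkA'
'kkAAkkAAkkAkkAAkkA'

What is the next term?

AkkAkkAAkkAkkAAkkAAkkAkkAAkkA

Each term (from the third on) is the two preceding terms concatenated in order: term 3 = kk·A = kkA.
So term 8 is AkkAkkAAkkA·kkAAkkAAkkAkkAAkkA.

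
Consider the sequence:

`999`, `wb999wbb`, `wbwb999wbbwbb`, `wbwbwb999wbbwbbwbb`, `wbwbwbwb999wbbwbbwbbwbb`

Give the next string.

Every step adds wb to the front and wbb to the end of the previous string.
So the next term is wb·wbwbwbwb999wbbwbbwbbwbb·wbb.

wbwbwbwbwb999wbbwbbwbbwbbwbb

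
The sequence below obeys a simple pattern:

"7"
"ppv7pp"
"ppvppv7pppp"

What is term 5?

Each term wraps the previous one in ppv on the left and pp on the right.
From ppvppv7pppp, 2 further steps: ppvppv7pppp → ppvppvppv7pppppp → (answer).

ppvppvppvppv7pppppppp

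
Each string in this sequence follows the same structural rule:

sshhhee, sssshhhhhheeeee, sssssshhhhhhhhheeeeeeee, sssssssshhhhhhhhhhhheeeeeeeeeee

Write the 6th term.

sssssssssssshhhhhhhhhhhhhhhhhheeeeeeeeeeeeeeeee

The n-th term is 2n s's then 3n h's then 3n-1 e's (n = 1, 2, …).
For term 6, n = 6, so the run lengths are 12, 18, 17.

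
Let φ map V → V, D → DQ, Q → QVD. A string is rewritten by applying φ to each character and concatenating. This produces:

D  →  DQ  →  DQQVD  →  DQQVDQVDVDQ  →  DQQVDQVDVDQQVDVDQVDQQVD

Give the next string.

φ(DQQVDQVDVDQQVDVDQVDQQVD) expands symbol-by-symbol to DQ QVD QVD V DQ QVD V DQ V DQ QVD QVD V DQ V DQ QVD V DQ QVD QVD V DQ; joining the 23 pieces gives the next term.

DQQVDQVDVDQQVDVDQVDQQVDQVDVDQVDQQVDVDQQVDQVDVDQ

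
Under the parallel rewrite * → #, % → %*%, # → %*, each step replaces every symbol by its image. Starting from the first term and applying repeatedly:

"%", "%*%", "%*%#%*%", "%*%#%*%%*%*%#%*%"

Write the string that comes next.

Applying the rule to each of the 16 symbols of %*%#%*%%*%*%#%*% gives the pieces %*% # %*% %* %*% # %*% %*% # %*% # %*% %* %*% # %*%, which concatenate to the answer.

%*%#%*%%*%*%#%*%%*%#%*%#%*%%*%*%#%*%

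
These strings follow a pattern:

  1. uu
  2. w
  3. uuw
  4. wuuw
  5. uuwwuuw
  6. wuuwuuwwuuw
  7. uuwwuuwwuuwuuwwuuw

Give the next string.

Each term (from the third on) is the two preceding terms concatenated in order: term 3 = uu·w = uuw.
Continuing: wuuwuuwwuuw · uuwwuuwwuuwuuwwuuw gives term 8.

wuuwuuwwuuwuuwwuuwwuuwuuwwuuw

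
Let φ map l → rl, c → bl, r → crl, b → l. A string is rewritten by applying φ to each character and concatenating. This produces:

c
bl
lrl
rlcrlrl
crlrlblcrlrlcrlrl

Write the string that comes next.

Replace each of the 17 characters of crlrlblcrlrlcrlrl in place — bl crl rl crl rl l rl bl crl rl crl rl bl crl rl crl rl — and concatenate.

blcrlrlcrlrllrlblcrlrlcrlrlblcrlrlcrlrl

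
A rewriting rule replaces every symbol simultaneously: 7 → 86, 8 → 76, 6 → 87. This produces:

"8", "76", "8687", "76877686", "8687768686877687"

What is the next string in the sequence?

Replace each of the 16 characters of 8687768686877687 in place — 76 87 76 86 86 87 76 87 76 87 76 86 86 87 76 86 — and concatenate.

76877686868776877687768686877686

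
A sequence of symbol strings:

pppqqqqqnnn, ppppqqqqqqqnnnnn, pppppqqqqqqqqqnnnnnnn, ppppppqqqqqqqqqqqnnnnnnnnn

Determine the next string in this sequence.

pppppppqqqqqqqqqqqqqnnnnnnnnnnn

Reading off run lengths: p runs 3, 4, 5, 6; q runs 5, 7, 9, 11; n runs 3, 5, 7, 9 — each is linear in n, where the shown terms are n = 2, 3, 4, 5.
For the next term, n = 6, so the run lengths are 7, 13, 11.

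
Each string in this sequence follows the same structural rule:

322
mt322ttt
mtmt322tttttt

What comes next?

s(k+1) = mt·s(k)·ttt, so each term gains mt as a prefix and ttt as a suffix.
One more step from mtmt322tttttt gives the answer.

mtmtmt322ttttttttt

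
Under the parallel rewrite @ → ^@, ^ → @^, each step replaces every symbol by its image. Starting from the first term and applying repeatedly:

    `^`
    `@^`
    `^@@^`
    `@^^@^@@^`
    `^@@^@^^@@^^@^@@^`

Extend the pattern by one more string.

Applying the rule to each of the 16 symbols of ^@@^@^^@@^^@^@@^ gives the pieces @^ ^@ ^@ @^ ^@ @^ @^ ^@ ^@ @^ @^ ^@ @^ ^@ ^@ @^, which concatenate to the answer.

@^^@^@@^^@@^@^^@^@@^@^^@@^^@^@@^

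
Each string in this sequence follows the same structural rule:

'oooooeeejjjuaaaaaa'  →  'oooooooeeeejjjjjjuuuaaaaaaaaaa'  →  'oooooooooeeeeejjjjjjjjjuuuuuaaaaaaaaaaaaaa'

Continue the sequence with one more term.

oooooooooooeeeeeejjjjjjjjjjjjuuuuuuuaaaaaaaaaaaaaaaaaa

Each string has the form o^{2n+3} e^{n+2} j^{3n} u^{2n-1} a^{4n+2} (n = 1, 2, …).
For the next term, n = 4, so the run lengths are 11, 6, 12, 7, 18.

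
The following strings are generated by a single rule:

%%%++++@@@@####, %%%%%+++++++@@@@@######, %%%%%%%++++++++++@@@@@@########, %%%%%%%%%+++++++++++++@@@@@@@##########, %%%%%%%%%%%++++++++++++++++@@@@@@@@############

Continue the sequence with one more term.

The n-th term is 2n-1 %'s then 3n-2 +'s then n+2 @'s then 2n #'s, where the shown terms are n = 2, 3, 4, 5, 6.
At n = 7 the blocks have lengths 13, 19, 9, 14.

%%%%%%%%%%%%%+++++++++++++++++++@@@@@@@@@##############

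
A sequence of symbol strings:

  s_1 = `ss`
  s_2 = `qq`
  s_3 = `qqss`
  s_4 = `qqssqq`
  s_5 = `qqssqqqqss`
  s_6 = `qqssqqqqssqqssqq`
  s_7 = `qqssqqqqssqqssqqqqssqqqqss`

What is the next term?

Each term (from the third on) is the previous term followed by the one before it: term 3 = qq·ss = qqss.
The next term joins qqssqqqqssqqssqqqqssqqqqss and qqssqqqqssqqssqq.

qqssqqqqssqqssqqqqssqqqqssqqssqqqqssqqssqq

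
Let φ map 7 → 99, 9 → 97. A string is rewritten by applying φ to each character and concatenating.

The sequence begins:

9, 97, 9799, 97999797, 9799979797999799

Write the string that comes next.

φ(9799979797999799) expands symbol-by-symbol to 97 99 97 97 97 99 97 99 97 99 97 97 97 99 97 97; joining the 16 pieces gives the next term.

97999797979997999799979797999797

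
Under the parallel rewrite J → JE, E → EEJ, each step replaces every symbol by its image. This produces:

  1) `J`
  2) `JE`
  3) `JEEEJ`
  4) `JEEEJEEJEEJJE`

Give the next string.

Rewriting the 13 symbols of JEEEJEEJEEJJE one by one yields JE EEJ EEJ EEJ JE EEJ EEJ JE EEJ EEJ JE JE EEJ; concatenated:

JEEEJEEJEEJJEEEJEEJJEEEJEEJJEJEEEJ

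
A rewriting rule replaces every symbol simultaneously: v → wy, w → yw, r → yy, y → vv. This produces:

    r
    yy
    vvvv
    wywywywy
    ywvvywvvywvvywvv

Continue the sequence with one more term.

Rewriting the 16 symbols of ywvvywvvywvvywvv one by one yields vv yw wy wy vv yw wy wy vv yw wy wy vv yw wy wy; concatenated:

vvywwywyvvywwywyvvywwywyvvywwywy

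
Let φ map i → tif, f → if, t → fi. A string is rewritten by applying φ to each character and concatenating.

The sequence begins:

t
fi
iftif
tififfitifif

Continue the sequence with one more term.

Rewriting each symbol of tififfitifif: t→fi, i→tif, f→if, i→tif, f→if, f→if, i→tif, t→fi, i→tif, f→if, i→tif, f→if, which concatenates to fi tif if tif if if tif fi tif if tif if.

fitififtifififtiffitififtifif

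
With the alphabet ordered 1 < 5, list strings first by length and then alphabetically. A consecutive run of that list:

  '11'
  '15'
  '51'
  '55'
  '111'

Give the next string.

115

The successor of 111 increments the rightmost position that isn't already 5 and resets every position after it to 1.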